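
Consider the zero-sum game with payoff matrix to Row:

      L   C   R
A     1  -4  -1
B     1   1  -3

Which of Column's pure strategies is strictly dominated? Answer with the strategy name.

L

R holds Row's payoff strictly below L in every row: -1 < 1, -3 < 1.
So L is strictly dominated for Column.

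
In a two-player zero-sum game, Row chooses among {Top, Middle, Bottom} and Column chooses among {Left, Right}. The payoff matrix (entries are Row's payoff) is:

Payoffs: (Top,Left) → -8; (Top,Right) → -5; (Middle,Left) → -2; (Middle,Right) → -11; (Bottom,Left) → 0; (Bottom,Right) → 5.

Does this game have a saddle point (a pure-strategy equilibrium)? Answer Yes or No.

Yes

Row minima: Top → -8, Middle → -11, Bottom → 0; maximin = 0.
Column maxima: Left → 0, Right → 5; minimax = 0.
maximin = minimax = 0, so a saddle point exists.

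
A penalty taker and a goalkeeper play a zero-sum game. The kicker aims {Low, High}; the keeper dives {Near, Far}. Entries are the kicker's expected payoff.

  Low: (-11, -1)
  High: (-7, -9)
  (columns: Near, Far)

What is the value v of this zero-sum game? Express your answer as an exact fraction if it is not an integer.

Row minima: Low → -11, High → -9; maximin = -9.
Column maxima: Near → -7, Far → -1; minimax = -7.
-9 ≠ -7, so there is no saddle point; optimal play is mixed.
Let the kicker play Low with probability p. Expected payoff against Near: (-11)p + (-7)(1−p) = −4p − 7; against Far: (-1)p + (-9)(1−p) = 8p − 9.
Setting these equal: −4p − 7 = 8p − 9 ⇒ −12p = -2 ⇒ p = 1/6, and the value is (-4)·(1/6) − 7 = -23/3.
For the keeper: with q = P(Near), equating Low's and High's payoffs gives −10q − 1 = 2q − 9 ⇒ q = 2/3.

-23/3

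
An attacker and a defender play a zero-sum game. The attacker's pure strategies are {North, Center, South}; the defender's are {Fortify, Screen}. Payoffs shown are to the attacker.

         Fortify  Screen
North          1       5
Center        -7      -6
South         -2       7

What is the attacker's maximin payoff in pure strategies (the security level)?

Row minima: North → 1, Center → -7, South → -2.
The best of these is 1.

1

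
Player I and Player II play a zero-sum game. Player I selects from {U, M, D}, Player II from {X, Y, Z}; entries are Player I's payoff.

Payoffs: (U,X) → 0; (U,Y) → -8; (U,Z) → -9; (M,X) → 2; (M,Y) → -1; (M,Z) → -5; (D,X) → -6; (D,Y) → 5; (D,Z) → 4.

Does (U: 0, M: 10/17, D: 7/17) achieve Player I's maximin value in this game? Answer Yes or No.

Against X this mix gives (10/17)·2 + (7/17)·(-6) = -22/17.
Against Y this mix gives (10/17)·(-1) + (7/17)·5 = 25/17.
Against Z this mix gives (10/17)·(-5) + (7/17)·4 = -22/17.
All of Player II's active replies (X, Z) yield -22/17, and no column does worse for Player I. The mix makes Player II indifferent and guarantees -22/17, so it is optimal.

Yes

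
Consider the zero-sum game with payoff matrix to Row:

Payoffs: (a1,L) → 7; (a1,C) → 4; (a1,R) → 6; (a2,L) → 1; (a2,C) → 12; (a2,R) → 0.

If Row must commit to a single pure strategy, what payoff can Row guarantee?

Row minima: a1 → 4, a2 → 0.
The best of these is 4.

4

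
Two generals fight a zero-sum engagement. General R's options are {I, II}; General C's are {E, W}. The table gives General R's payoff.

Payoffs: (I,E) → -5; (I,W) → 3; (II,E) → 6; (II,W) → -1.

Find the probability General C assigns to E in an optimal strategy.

4/15

Row minima: I → -5, II → -1; maximin = -1.
Column maxima: E → 6, W → 3; minimax = 3.
-1 ≠ 3, so there is no saddle point; optimal play is mixed.
Let General R play I with probability p. Expected payoff against E: (-5)p + 6(1−p) = −11p + 6; against W: 3p + (-1)(1−p) = 4p − 1.
Setting these equal: −11p + 6 = 4p − 1 ⇒ −15p = -7 ⇒ p = 7/15, and the value is (-11)·(7/15) + 6 = 13/15.
For General C: with q = P(E), equating I's and II's payoffs gives −8q + 3 = 7q − 1 ⇒ q = 4/15.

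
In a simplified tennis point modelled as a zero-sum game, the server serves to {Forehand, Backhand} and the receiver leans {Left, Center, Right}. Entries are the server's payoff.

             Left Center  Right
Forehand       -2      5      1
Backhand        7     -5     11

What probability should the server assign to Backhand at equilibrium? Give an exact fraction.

Row minima: Forehand → -2, Backhand → -5; maximin = -2.
Column maxima: Left → 7, Center → 5, Right → 11; minimax = 5.
-2 ≠ 5, so there is no saddle point; optimal play is mixed.
Right is strictly dominated by Left (it gives the server strictly more in every row), so the receiver never plays it.
On the remaining 2×2 (Forehand, Backhand vs Left, Center):
Let the server play Forehand with probability p. Expected payoff against Left: (-2)p + 7(1−p) = −9p + 7; against Center: 5p + (-5)(1−p) = 10p − 5.
Setting these equal: −9p + 7 = 10p − 5 ⇒ −19p = -12 ⇒ p = 12/19, and the value is (-9)·(12/19) + 7 = 25/19.
For the receiver: with q = P(Left), equating Forehand's and Backhand's payoffs gives −7q + 5 = 12q − 5 ⇒ q = 10/19.

7/19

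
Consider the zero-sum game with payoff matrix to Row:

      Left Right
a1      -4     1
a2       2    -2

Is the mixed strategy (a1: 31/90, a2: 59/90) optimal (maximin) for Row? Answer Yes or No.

No

Against Left this mix gives (31/90)·(-4) + (59/90)·2 = -1/15.
Against Right this mix gives (31/90)·1 + (59/90)·(-2) = -29/30.
Column will play Right, holding Row to -29/30. Shifting weight toward the row that does better against Right would raise this floor (the equalizing mix achieves -2/3 against both Right and Left), so the proposed strategy is not optimal.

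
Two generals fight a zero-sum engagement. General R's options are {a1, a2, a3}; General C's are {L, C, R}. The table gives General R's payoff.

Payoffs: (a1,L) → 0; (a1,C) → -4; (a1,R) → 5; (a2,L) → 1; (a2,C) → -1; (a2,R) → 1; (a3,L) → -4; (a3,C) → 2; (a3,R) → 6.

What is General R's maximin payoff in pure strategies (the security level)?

-1

Row minima: a1 → -4, a2 → -1, a3 → -4.
The best of these is -1.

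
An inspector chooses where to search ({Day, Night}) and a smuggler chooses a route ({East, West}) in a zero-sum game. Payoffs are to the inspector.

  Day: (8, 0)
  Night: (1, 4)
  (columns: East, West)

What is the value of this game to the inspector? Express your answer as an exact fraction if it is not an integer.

32/11

Row minima: Day → 0, Night → 1; maximin = 1.
Column maxima: East → 8, West → 4; minimax = 4.
1 ≠ 4, so there is no saddle point; optimal play is mixed.
Let the inspector play Day with probability p. Expected payoff against East: 8p + 1(1−p) = 7p + 1; against West: 0p + 4(1−p) = −4p + 4.
Setting these equal: 7p + 1 = −4p + 4 ⇒ 11p = 3 ⇒ p = 3/11, and the value is (7)·(3/11) + 1 = 32/11.
For the smuggler: with q = P(East), equating Day's and Night's payoffs gives 8q = −3q + 4 ⇒ q = 4/11.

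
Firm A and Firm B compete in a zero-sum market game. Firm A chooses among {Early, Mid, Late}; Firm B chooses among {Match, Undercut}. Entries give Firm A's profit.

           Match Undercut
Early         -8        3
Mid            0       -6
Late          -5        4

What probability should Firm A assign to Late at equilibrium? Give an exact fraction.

Row minima: Early → -8, Mid → -6, Late → -5; maximin = -5.
Column maxima: Match → 0, Undercut → 4; minimax = 0.
-5 ≠ 0, so there is no saddle point; optimal play is mixed.
Early is strictly dominated by Late, so Firm A never plays it.
On the remaining 2×2 (Mid, Late vs Match, Undercut):
Let Firm A play Mid with probability p. Expected payoff against Match: 0p + (-5)(1−p) = 5p − 5; against Undercut: (-6)p + 4(1−p) = −10p + 4.
Setting these equal: 5p − 5 = −10p + 4 ⇒ 15p = 9 ⇒ p = 3/5, and the value is (5)·(3/5) − 5 = -2.
For Firm B: with q = P(Match), equating Mid's and Late's payoffs gives 6q − 6 = −9q + 4 ⇒ q = 2/3.

2/5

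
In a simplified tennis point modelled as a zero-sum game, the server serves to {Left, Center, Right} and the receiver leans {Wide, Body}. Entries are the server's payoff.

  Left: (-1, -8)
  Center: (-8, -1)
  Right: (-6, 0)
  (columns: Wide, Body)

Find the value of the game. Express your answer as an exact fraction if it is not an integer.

-48/13

Row minima: Left → -8, Center → -8, Right → -6; maximin = -6.
Column maxima: Wide → -1, Body → 0; minimax = -1.
-6 ≠ -1, so there is no saddle point; optimal play is mixed.
Center is strictly dominated by Right, so the server never plays it.
On the remaining 2×2 (Left, Right vs Wide, Body):
Let the server play Left with probability p. Expected payoff against Wide: (-1)p + (-6)(1−p) = 5p − 6; against Body: (-8)p + 0(1−p) = −8p.
Setting these equal: 5p − 6 = −8p ⇒ 13p = 6 ⇒ p = 6/13, and the value is (5)·(6/13) − 6 = -48/13.
For the receiver: with q = P(Wide), equating Left's and Right's payoffs gives 7q − 8 = −6q ⇒ q = 8/13.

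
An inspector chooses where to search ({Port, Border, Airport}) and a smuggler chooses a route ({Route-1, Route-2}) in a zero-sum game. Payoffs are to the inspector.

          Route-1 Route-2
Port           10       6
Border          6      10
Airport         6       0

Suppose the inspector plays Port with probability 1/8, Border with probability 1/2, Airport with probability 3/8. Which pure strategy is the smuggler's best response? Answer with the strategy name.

If the smuggler plays Route-1, the inspector's expected payoff is (1/8)·10 + (1/2)·6 + (3/8)·6 = 13/2.
If the smuggler plays Route-2, the inspector's expected payoff is (1/8)·6 + (1/2)·10 + (3/8)·0 = 23/4.
The smuggler minimizes the inspector's payoff; the smallest is 23/4, so the best response is Route-2.

Route-2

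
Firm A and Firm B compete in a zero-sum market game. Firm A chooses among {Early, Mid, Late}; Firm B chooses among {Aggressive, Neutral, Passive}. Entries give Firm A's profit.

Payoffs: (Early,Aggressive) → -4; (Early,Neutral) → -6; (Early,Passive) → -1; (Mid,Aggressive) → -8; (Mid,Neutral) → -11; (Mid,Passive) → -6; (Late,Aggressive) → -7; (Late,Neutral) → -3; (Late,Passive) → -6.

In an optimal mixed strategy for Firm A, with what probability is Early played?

Row minima: Early → -6, Mid → -11, Late → -7; maximin = -6.
Column maxima: Aggressive → -4, Neutral → -3, Passive → -1; minimax = -4.
-6 ≠ -4, so there is no saddle point; optimal play is mixed.
Mid is strictly dominated by Early, so Firm A never plays it.
Passive is strictly dominated by Aggressive (it gives Firm A strictly more in every row), so Firm B never plays it.
On the remaining 2×2 (Early, Late vs Aggressive, Neutral):
Let Firm A play Early with probability p. Expected payoff against Aggressive: (-4)p + (-7)(1−p) = 3p − 7; against Neutral: (-6)p + (-3)(1−p) = −3p − 3.
Setting these equal: 3p − 7 = −3p − 3 ⇒ 6p = 4 ⇒ p = 2/3, and the value is (3)·(2/3) − 7 = -5.
For Firm B: with q = P(Aggressive), equating Early's and Late's payoffs gives 2q − 6 = −4q − 3 ⇒ q = 1/2.

2/3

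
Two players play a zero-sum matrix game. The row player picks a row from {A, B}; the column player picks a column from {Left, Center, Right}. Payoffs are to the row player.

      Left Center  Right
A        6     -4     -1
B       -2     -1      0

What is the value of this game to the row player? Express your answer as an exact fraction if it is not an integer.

Row minima: A → -4, B → -2; maximin = -2.
Column maxima: Left → 6, Center → -1, Right → 0; minimax = -1.
-2 ≠ -1, so there is no saddle point; optimal play is mixed.
Right is strictly dominated by Center (it gives the row player strictly more in every row), so the column player never plays it.
On the remaining 2×2 (A, B vs Left, Center):
Let the row player play A with probability p. Expected payoff against Left: 6p + (-2)(1−p) = 8p − 2; against Center: (-4)p + (-1)(1−p) = −3p − 1.
Setting these equal: 8p − 2 = −3p − 1 ⇒ 11p = 1 ⇒ p = 1/11, and the value is (8)·(1/11) − 2 = -14/11.
For the column player: with q = P(Left), equating A's and B's payoffs gives 10q − 4 = −q − 1 ⇒ q = 3/11.

-14/11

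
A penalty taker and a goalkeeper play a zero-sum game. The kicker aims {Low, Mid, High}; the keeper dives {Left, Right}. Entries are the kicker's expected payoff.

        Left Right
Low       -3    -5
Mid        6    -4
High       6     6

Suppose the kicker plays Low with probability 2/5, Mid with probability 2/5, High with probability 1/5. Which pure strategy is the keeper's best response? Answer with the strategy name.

If the keeper plays Left, the kicker's expected payoff is (2/5)·(-3) + (2/5)·6 + (1/5)·6 = 12/5.
If the keeper plays Right, the kicker's expected payoff is (2/5)·(-5) + (2/5)·(-4) + (1/5)·6 = -12/5.
The keeper minimizes the kicker's payoff; the smallest is -12/5, so the best response is Right.

Right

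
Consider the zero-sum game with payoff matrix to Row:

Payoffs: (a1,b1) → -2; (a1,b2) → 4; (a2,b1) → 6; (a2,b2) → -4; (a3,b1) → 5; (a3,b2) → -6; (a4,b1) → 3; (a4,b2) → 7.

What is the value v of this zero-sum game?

Row minima: a1 → -2, a2 → -4, a3 → -6, a4 → 3; maximin = 3.
Column maxima: b1 → 6, b2 → 7; minimax = 6.
3 ≠ 6, so there is no saddle point; optimal play is mixed.
a1 is strictly dominated by a4, so Row never plays it.
a3 is strictly dominated by a2, so Row never plays it.
On the remaining 2×2 (a2, a4 vs b1, b2):
Let Row play a2 with probability p. Expected payoff against b1: 6p + 3(1−p) = 3p + 3; against b2: (-4)p + 7(1−p) = −11p + 7.
Setting these equal: 3p + 3 = −11p + 7 ⇒ 14p = 4 ⇒ p = 2/7, and the value is (3)·(2/7) + 3 = 27/7.
For Column: with q = P(b1), equating a2's and a4's payoffs gives 10q − 4 = −4q + 7 ⇒ q = 11/14.

27/7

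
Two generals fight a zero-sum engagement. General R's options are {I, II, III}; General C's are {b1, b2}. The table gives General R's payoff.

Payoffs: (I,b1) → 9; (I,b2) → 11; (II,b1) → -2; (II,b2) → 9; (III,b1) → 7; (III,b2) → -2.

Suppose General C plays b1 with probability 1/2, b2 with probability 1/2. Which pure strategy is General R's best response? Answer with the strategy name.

Expected payoff of I: (1/2)·9 + (1/2)·11 = 10.
Expected payoff of II: (1/2)·(-2) + (1/2)·9 = 7/2.
Expected payoff of III: (1/2)·7 + (1/2)·(-2) = 5/2.
The largest is 10, so General R's best response is I.

I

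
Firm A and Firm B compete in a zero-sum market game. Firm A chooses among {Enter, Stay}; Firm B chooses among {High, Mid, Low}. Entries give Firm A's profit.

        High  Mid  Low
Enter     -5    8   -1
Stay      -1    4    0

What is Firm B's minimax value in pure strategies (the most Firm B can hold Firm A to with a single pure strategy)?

-1

Column maxima: High → -1, Mid → 8, Low → 0.
The smallest of these is -1.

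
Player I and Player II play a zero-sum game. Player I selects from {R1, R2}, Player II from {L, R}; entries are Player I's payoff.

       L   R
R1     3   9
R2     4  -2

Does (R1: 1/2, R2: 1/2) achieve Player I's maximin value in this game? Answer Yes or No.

Against L this mix gives (1/2)·3 + (1/2)·4 = 7/2.
Against R this mix gives (1/2)·9 + (1/2)·(-2) = 7/2.
All of Player II's active replies (L, R) yield 7/2, and no column does worse for Player I. The mix makes Player II indifferent and guarantees 7/2, so it is optimal.

Yes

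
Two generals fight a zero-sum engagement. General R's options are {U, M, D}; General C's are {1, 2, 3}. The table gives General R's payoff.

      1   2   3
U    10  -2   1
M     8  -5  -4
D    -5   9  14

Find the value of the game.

40/13

Row minima: U → -2, M → -5, D → -5; maximin = -2.
Column maxima: 1 → 10, 2 → 9, 3 → 14; minimax = 9.
-2 ≠ 9, so there is no saddle point; optimal play is mixed.
M is strictly dominated by U, so General R never plays it.
3 is strictly dominated by 2 (it gives General R strictly more in every row), so General C never plays it.
On the remaining 2×2 (U, D vs 1, 2):
Let General R play U with probability p. Expected payoff against 1: 10p + (-5)(1−p) = 15p − 5; against 2: (-2)p + 9(1−p) = −11p + 9.
Setting these equal: 15p − 5 = −11p + 9 ⇒ 26p = 14 ⇒ p = 7/13, and the value is (15)·(7/13) − 5 = 40/13.
For General C: with q = P(1), equating U's and D's payoffs gives 12q − 2 = −14q + 9 ⇒ q = 11/26.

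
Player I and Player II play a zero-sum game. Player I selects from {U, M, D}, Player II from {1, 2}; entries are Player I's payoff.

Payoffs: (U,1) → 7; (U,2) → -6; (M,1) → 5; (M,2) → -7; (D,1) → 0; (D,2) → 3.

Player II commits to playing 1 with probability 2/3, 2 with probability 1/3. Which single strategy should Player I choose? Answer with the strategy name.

Expected payoff of U: (2/3)·7 + (1/3)·(-6) = 8/3.
Expected payoff of M: (2/3)·5 + (1/3)·(-7) = 1.
Expected payoff of D: (2/3)·0 + (1/3)·3 = 1.
The largest is 8/3, so Player I's best response is U.

U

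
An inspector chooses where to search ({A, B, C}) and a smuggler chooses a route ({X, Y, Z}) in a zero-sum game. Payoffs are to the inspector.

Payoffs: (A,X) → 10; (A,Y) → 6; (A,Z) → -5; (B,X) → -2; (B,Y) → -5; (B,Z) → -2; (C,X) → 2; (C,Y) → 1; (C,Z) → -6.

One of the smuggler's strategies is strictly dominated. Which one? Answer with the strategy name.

Y holds the inspector's payoff strictly below X in every row: 6 < 10, -5 < -2, 1 < 2.
So X is strictly dominated for the smuggler.

X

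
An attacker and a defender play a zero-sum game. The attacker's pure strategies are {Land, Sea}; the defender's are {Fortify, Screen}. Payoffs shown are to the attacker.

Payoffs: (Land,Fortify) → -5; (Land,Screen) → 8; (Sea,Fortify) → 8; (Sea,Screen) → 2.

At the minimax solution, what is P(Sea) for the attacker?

13/19

Row minima: Land → -5, Sea → 2; maximin = 2.
Column maxima: Fortify → 8, Screen → 8; minimax = 8.
2 ≠ 8, so there is no saddle point; optimal play is mixed.
Let the attacker play Land with probability p. Expected payoff against Fortify: (-5)p + 8(1−p) = −13p + 8; against Screen: 8p + 2(1−p) = 6p + 2.
Setting these equal: −13p + 8 = 6p + 2 ⇒ −19p = -6 ⇒ p = 6/19, and the value is (-13)·(6/19) + 8 = 74/19.
For the defender: with q = P(Fortify), equating Land's and Sea's payoffs gives −13q + 8 = 6q + 2 ⇒ q = 6/19.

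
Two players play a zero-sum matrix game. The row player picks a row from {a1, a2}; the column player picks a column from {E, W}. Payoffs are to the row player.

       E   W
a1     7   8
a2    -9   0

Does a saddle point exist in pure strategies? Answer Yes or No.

Yes

Row minima: a1 → 7, a2 → -9; maximin = 7.
Column maxima: E → 7, W → 8; minimax = 7.
maximin = minimax = 7, so a saddle point exists.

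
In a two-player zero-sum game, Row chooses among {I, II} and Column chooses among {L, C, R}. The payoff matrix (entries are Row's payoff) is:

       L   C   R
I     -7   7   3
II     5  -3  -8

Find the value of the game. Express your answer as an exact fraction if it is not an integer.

Row minima: I → -7, II → -8; maximin = -7.
Column maxima: L → 5, C → 7, R → 3; minimax = 3.
-7 ≠ 3, so there is no saddle point; optimal play is mixed.
C is strictly dominated by R (it gives Row strictly more in every row), so Column never plays it.
On the remaining 2×2 (I, II vs L, R):
Let Row play I with probability p. Expected payoff against L: (-7)p + 5(1−p) = −12p + 5; against R: 3p + (-8)(1−p) = 11p − 8.
Setting these equal: −12p + 5 = 11p − 8 ⇒ −23p = -13 ⇒ p = 13/23, and the value is (-12)·(13/23) + 5 = -41/23.
For Column: with q = P(L), equating I's and II's payoffs gives −10q + 3 = 13q − 8 ⇒ q = 11/23.

-41/23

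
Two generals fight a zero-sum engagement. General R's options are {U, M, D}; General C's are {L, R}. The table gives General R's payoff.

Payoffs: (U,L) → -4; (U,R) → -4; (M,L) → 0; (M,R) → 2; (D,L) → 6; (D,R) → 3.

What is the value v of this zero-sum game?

3

Row minima: U → -4, M → 0, D → 3; maximin = 3.
Column maxima: L → 6, R → 3; minimax = 3.
Since maximin = minimax = 3, there is a saddle point and the value is 3.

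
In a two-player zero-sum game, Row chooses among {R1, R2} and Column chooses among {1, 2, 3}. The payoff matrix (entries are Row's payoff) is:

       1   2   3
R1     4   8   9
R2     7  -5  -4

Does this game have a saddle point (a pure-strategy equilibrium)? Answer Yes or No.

Row minima: R1 → 4, R2 → -5; maximin = 4.
Column maxima: 1 → 7, 2 → 8, 3 → 9; minimax = 7.
4 ≠ 7, so no pure-strategy equilibrium exists.

No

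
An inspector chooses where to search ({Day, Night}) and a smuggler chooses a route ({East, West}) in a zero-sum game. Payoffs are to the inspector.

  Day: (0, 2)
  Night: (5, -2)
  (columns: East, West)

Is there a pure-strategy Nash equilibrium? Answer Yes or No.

No

Row minima: Day → 0, Night → -2; maximin = 0.
Column maxima: East → 5, West → 2; minimax = 2.
0 ≠ 2, so no pure-strategy equilibrium exists.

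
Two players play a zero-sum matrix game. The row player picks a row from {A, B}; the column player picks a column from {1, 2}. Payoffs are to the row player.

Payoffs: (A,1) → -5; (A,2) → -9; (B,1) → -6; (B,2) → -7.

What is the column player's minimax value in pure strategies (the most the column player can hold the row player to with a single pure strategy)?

-7

Column maxima: 1 → -5, 2 → -7.
The smallest of these is -7.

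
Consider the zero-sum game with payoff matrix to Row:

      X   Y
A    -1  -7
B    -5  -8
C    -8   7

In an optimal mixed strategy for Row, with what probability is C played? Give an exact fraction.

2/7

Row minima: A → -7, B → -8, C → -8; maximin = -7.
Column maxima: X → -1, Y → 7; minimax = -1.
-7 ≠ -1, so there is no saddle point; optimal play is mixed.
B is strictly dominated by A, so Row never plays it.
On the remaining 2×2 (A, C vs X, Y):
Let Row play A with probability p. Expected payoff against X: (-1)p + (-8)(1−p) = 7p − 8; against Y: (-7)p + 7(1−p) = −14p + 7.
Setting these equal: 7p − 8 = −14p + 7 ⇒ 21p = 15 ⇒ p = 5/7, and the value is (7)·(5/7) − 8 = -3.
For Column: with q = P(X), equating A's and C's payoffs gives 6q − 7 = −15q + 7 ⇒ q = 2/3.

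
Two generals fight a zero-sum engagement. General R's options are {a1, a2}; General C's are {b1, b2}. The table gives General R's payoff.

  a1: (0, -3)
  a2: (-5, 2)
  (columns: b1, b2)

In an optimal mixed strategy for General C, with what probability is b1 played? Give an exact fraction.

Row minima: a1 → -3, a2 → -5; maximin = -3.
Column maxima: b1 → 0, b2 → 2; minimax = 0.
-3 ≠ 0, so there is no saddle point; optimal play is mixed.
Let General R play a1 with probability p. Expected payoff against b1: 0p + (-5)(1−p) = 5p − 5; against b2: (-3)p + 2(1−p) = −5p + 2.
Setting these equal: 5p − 5 = −5p + 2 ⇒ 10p = 7 ⇒ p = 7/10, and the value is (5)·(7/10) − 5 = -3/2.
For General C: with q = P(b1), equating a1's and a2's payoffs gives 3q − 3 = −7q + 2 ⇒ q = 1/2.

1/2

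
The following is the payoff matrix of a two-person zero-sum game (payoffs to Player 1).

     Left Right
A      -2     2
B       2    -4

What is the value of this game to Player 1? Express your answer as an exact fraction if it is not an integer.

Row minima: A → -2, B → -4; maximin = -2.
Column maxima: Left → 2, Right → 2; minimax = 2.
-2 ≠ 2, so there is no saddle point; optimal play is mixed.
Let Player 1 play A with probability p. Expected payoff against Left: (-2)p + 2(1−p) = −4p + 2; against Right: 2p + (-4)(1−p) = 6p − 4.
Setting these equal: −4p + 2 = 6p − 4 ⇒ −10p = -6 ⇒ p = 3/5, and the value is (-4)·(3/5) + 2 = -2/5.
For Player 2: with q = P(Left), equating A's and B's payoffs gives −4q + 2 = 6q − 4 ⇒ q = 3/5.

-2/5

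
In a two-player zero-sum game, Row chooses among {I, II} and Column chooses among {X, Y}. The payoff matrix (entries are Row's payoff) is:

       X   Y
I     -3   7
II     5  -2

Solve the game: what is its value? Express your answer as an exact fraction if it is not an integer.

Row minima: I → -3, II → -2; maximin = -2.
Column maxima: X → 5, Y → 7; minimax = 5.
-2 ≠ 5, so there is no saddle point; optimal play is mixed.
Let Row play I with probability p. Expected payoff against X: (-3)p + 5(1−p) = −8p + 5; against Y: 7p + (-2)(1−p) = 9p − 2.
Setting these equal: −8p + 5 = 9p − 2 ⇒ −17p = -7 ⇒ p = 7/17, and the value is (-8)·(7/17) + 5 = 29/17.
For Column: with q = P(X), equating I's and II's payoffs gives −10q + 7 = 7q − 2 ⇒ q = 9/17.

29/17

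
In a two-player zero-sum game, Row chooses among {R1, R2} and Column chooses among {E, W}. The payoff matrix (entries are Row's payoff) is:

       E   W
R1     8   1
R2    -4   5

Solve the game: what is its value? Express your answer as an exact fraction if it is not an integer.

11/4

Row minima: R1 → 1, R2 → -4; maximin = 1.
Column maxima: E → 8, W → 5; minimax = 5.
1 ≠ 5, so there is no saddle point; optimal play is mixed.
Let Row play R1 with probability p. Expected payoff against E: 8p + (-4)(1−p) = 12p − 4; against W: 1p + 5(1−p) = −4p + 5.
Setting these equal: 12p − 4 = −4p + 5 ⇒ 16p = 9 ⇒ p = 9/16, and the value is (12)·(9/16) − 4 = 11/4.
For Column: with q = P(E), equating R1's and R2's payoffs gives 7q + 1 = −9q + 5 ⇒ q = 1/4.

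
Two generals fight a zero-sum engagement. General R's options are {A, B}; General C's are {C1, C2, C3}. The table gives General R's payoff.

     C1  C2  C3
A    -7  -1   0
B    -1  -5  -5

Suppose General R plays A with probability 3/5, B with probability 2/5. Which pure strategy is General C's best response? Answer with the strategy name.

If General C plays C1, General R's expected payoff is (3/5)·(-7) + (2/5)·(-1) = -23/5.
If General C plays C2, General R's expected payoff is (3/5)·(-1) + (2/5)·(-5) = -13/5.
If General C plays C3, General R's expected payoff is (3/5)·0 + (2/5)·(-5) = -2.
General C minimizes General R's payoff; the smallest is -23/5, so the best response is C1.

C1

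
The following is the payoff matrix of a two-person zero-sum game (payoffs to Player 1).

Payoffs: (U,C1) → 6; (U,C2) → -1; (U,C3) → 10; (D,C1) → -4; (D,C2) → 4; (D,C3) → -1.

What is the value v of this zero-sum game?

Row minima: U → -1, D → -4; maximin = -1.
Column maxima: C1 → 6, C2 → 4, C3 → 10; minimax = 4.
-1 ≠ 4, so there is no saddle point; optimal play is mixed.
C3 is strictly dominated by C1 (it gives Player 1 strictly more in every row), so Player 2 never plays it.
On the remaining 2×2 (U, D vs C1, C2):
Let Player 1 play U with probability p. Expected payoff against C1: 6p + (-4)(1−p) = 10p − 4; against C2: (-1)p + 4(1−p) = −5p + 4.
Setting these equal: 10p − 4 = −5p + 4 ⇒ 15p = 8 ⇒ p = 8/15, and the value is (10)·(8/15) − 4 = 4/3.
For Player 2: with q = P(C1), equating U's and D's payoffs gives 7q − 1 = −8q + 4 ⇒ q = 1/3.

4/3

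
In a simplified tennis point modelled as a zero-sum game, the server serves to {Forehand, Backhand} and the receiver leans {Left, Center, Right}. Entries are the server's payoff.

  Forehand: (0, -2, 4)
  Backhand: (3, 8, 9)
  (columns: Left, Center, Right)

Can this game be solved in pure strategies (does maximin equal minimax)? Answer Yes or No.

Yes

Row minima: Forehand → -2, Backhand → 3; maximin = 3.
Column maxima: Left → 3, Center → 8, Right → 9; minimax = 3.
maximin = minimax = 3, so a saddle point exists.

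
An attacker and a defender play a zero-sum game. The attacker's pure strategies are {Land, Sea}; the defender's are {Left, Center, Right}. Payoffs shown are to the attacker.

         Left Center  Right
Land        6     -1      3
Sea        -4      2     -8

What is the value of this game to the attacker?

-1/7

Row minima: Land → -1, Sea → -8; maximin = -1.
Column maxima: Left → 6, Center → 2, Right → 3; minimax = 2.
-1 ≠ 2, so there is no saddle point; optimal play is mixed.
Left is strictly dominated by Right (it gives the attacker strictly more in every row), so the defender never plays it.
On the remaining 2×2 (Land, Sea vs Center, Right):
Let the attacker play Land with probability p. Expected payoff against Center: (-1)p + 2(1−p) = −3p + 2; against Right: 3p + (-8)(1−p) = 11p − 8.
Setting these equal: −3p + 2 = 11p − 8 ⇒ −14p = -10 ⇒ p = 5/7, and the value is (-3)·(5/7) + 2 = -1/7.
For the defender: with q = P(Center), equating Land's and Sea's payoffs gives −4q + 3 = 10q − 8 ⇒ q = 11/14.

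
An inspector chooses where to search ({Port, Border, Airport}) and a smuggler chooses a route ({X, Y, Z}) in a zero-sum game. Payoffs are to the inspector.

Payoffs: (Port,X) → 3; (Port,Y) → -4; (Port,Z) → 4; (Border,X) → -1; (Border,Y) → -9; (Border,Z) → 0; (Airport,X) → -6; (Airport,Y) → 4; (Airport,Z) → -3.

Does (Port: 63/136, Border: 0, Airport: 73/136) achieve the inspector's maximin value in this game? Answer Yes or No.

No

Against X this mix gives (63/136)·3 + (73/136)·(-6) = -249/136.
Against Y this mix gives (63/136)·(-4) + (73/136)·4 = 5/17.
Against Z this mix gives (63/136)·4 + (73/136)·(-3) = 33/136.
The smuggler will play X, holding the inspector to -249/136. Shifting weight toward the row that does better against X would raise this floor (the equalizing mix achieves -12/17 against both X and Y), so the proposed strategy is not optimal.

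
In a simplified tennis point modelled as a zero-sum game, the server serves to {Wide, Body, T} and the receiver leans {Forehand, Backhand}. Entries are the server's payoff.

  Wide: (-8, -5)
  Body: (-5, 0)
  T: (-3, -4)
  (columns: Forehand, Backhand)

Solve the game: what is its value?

-10/3

Row minima: Wide → -8, Body → -5, T → -4; maximin = -4.
Column maxima: Forehand → -3, Backhand → 0; minimax = -3.
-4 ≠ -3, so there is no saddle point; optimal play is mixed.
Wide is strictly dominated by Body, so the server never plays it.
On the remaining 2×2 (Body, T vs Forehand, Backhand):
Let the server play Body with probability p. Expected payoff against Forehand: (-5)p + (-3)(1−p) = −2p − 3; against Backhand: 0p + (-4)(1−p) = 4p − 4.
Setting these equal: −2p − 3 = 4p − 4 ⇒ −6p = -1 ⇒ p = 1/6, and the value is (-2)·(1/6) − 3 = -10/3.
For the receiver: with q = P(Forehand), equating Body's and T's payoffs gives −5q = q − 4 ⇒ q = 2/3.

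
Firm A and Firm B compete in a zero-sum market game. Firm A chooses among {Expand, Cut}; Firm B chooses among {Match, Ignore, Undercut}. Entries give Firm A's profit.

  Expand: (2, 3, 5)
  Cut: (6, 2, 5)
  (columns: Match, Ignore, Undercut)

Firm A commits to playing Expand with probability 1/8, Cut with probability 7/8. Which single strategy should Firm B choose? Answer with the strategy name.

Ignore

If Firm B plays Match, Firm A's expected payoff is (1/8)·2 + (7/8)·6 = 11/2.
If Firm B plays Ignore, Firm A's expected payoff is (1/8)·3 + (7/8)·2 = 17/8.
If Firm B plays Undercut, Firm A's expected payoff is (1/8)·5 + (7/8)·5 = 5.
Firm B minimizes Firm A's payoff; the smallest is 17/8, so the best response is Ignore.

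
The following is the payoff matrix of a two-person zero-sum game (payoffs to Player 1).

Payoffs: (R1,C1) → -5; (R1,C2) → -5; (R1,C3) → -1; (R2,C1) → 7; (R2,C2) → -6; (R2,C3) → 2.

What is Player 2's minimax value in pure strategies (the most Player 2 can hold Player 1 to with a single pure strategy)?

-5

Column maxima: C1 → 7, C2 → -5, C3 → 2.
The smallest of these is -5.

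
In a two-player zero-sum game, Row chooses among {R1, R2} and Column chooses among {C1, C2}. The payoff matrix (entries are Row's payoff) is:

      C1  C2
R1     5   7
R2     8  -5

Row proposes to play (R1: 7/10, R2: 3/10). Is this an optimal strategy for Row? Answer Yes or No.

No

Against C1 this mix gives (7/10)·5 + (3/10)·8 = 59/10.
Against C2 this mix gives (7/10)·7 + (3/10)·(-5) = 17/5.
Column will play C2, holding Row to 17/5. Shifting weight toward the row that does better against C2 would raise this floor (the equalizing mix achieves 27/5 against both C2 and C1), so the proposed strategy is not optimal.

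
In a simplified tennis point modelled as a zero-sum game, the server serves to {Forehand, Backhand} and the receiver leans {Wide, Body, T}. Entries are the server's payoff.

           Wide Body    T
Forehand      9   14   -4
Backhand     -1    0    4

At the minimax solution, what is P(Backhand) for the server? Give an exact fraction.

13/18

Row minima: Forehand → -4, Backhand → -1; maximin = -1.
Column maxima: Wide → 9, Body → 14, T → 4; minimax = 4.
-1 ≠ 4, so there is no saddle point; optimal play is mixed.
Body is strictly dominated by Wide (it gives the server strictly more in every row), so the receiver never plays it.
On the remaining 2×2 (Forehand, Backhand vs Wide, T):
Let the server play Forehand with probability p. Expected payoff against Wide: 9p + (-1)(1−p) = 10p − 1; against T: (-4)p + 4(1−p) = −8p + 4.
Setting these equal: 10p − 1 = −8p + 4 ⇒ 18p = 5 ⇒ p = 5/18, and the value is (10)·(5/18) − 1 = 16/9.
For the receiver: with q = P(Wide), equating Forehand's and Backhand's payoffs gives 13q − 4 = −5q + 4 ⇒ q = 4/9.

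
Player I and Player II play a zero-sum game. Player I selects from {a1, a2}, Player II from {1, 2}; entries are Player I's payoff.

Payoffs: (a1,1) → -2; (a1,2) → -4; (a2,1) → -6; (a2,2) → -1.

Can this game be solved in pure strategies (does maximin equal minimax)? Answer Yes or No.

Row minima: a1 → -4, a2 → -6; maximin = -4.
Column maxima: 1 → -2, 2 → -1; minimax = -2.
-4 ≠ -2, so no pure-strategy equilibrium exists.

No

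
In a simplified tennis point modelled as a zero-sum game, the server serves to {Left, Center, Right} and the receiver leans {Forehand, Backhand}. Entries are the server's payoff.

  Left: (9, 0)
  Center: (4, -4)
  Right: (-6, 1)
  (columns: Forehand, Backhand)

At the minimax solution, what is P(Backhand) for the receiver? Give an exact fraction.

15/16

Row minima: Left → 0, Center → -4, Right → -6; maximin = 0.
Column maxima: Forehand → 9, Backhand → 1; minimax = 1.
0 ≠ 1, so there is no saddle point; optimal play is mixed.
Center is strictly dominated by Left, so the server never plays it.
On the remaining 2×2 (Left, Right vs Forehand, Backhand):
Let the server play Left with probability p. Expected payoff against Forehand: 9p + (-6)(1−p) = 15p − 6; against Backhand: 0p + 1(1−p) = −p + 1.
Setting these equal: 15p − 6 = −p + 1 ⇒ 16p = 7 ⇒ p = 7/16, and the value is (15)·(7/16) − 6 = 9/16.
For the receiver: with q = P(Forehand), equating Left's and Right's payoffs gives 9q = −7q + 1 ⇒ q = 1/16.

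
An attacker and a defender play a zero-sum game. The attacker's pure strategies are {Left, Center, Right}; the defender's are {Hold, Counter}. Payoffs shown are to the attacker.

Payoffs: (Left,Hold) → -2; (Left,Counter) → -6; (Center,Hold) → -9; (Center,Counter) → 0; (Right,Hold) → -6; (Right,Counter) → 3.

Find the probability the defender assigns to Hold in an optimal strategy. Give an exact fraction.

9/13

Row minima: Left → -6, Center → -9, Right → -6; maximin = -6.
Column maxima: Hold → -2, Counter → 3; minimax = -2.
-6 ≠ -2, so there is no saddle point; optimal play is mixed.
Center is strictly dominated by Right, so the attacker never plays it.
On the remaining 2×2 (Left, Right vs Hold, Counter):
Let the attacker play Left with probability p. Expected payoff against Hold: (-2)p + (-6)(1−p) = 4p − 6; against Counter: (-6)p + 3(1−p) = −9p + 3.
Setting these equal: 4p − 6 = −9p + 3 ⇒ 13p = 9 ⇒ p = 9/13, and the value is (4)·(9/13) − 6 = -42/13.
For the defender: with q = P(Hold), equating Left's and Right's payoffs gives 4q − 6 = −9q + 3 ⇒ q = 9/13.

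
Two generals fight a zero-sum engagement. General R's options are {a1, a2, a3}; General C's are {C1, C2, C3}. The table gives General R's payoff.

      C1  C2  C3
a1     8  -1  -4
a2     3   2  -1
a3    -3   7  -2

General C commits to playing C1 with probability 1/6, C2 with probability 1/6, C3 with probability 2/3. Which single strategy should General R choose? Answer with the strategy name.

Expected payoff of a1: (1/6)·8 + (1/6)·(-1) + (2/3)·(-4) = -3/2.
Expected payoff of a2: (1/6)·3 + (1/6)·2 + (2/3)·(-1) = 1/6.
Expected payoff of a3: (1/6)·(-3) + (1/6)·7 + (2/3)·(-2) = -2/3.
The largest is 1/6, so General R's best response is a2.

a2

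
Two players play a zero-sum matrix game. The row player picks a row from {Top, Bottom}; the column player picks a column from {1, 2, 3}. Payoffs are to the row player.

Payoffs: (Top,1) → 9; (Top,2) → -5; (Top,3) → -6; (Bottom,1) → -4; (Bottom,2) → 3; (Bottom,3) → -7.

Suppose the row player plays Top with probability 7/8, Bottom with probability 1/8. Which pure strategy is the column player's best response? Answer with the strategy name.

3

If the column player plays 1, the row player's expected payoff is (7/8)·9 + (1/8)·(-4) = 59/8.
If the column player plays 2, the row player's expected payoff is (7/8)·(-5) + (1/8)·3 = -4.
If the column player plays 3, the row player's expected payoff is (7/8)·(-6) + (1/8)·(-7) = -49/8.
The column player minimizes the row player's payoff; the smallest is -49/8, so the best response is 3.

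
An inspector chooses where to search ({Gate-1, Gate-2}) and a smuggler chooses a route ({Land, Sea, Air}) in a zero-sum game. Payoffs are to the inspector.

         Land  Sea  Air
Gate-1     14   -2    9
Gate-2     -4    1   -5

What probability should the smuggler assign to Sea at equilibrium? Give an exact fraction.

Row minima: Gate-1 → -2, Gate-2 → -5; maximin = -2.
Column maxima: Land → 14, Sea → 1, Air → 9; minimax = 1.
-2 ≠ 1, so there is no saddle point; optimal play is mixed.
Land is strictly dominated by Air (it gives the inspector strictly more in every row), so the smuggler never plays it.
On the remaining 2×2 (Gate-1, Gate-2 vs Sea, Air):
Let the inspector play Gate-1 with probability p. Expected payoff against Sea: (-2)p + 1(1−p) = −3p + 1; against Air: 9p + (-5)(1−p) = 14p − 5.
Setting these equal: −3p + 1 = 14p − 5 ⇒ −17p = -6 ⇒ p = 6/17, and the value is (-3)·(6/17) + 1 = -1/17.
For the smuggler: with q = P(Sea), equating Gate-1's and Gate-2's payoffs gives −11q + 9 = 6q − 5 ⇒ q = 14/17.

14/17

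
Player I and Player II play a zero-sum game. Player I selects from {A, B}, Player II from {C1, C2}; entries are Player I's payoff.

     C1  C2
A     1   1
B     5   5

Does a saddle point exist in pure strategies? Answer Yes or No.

Row minima: A → 1, B → 5; maximin = 5.
Column maxima: C1 → 5, C2 → 5; minimax = 5.
maximin = minimax = 5, so a saddle point exists.

Yes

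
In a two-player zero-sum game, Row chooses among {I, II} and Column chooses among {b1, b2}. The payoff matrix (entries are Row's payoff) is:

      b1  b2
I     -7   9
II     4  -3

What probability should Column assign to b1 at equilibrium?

12/23

Row minima: I → -7, II → -3; maximin = -3.
Column maxima: b1 → 4, b2 → 9; minimax = 4.
-3 ≠ 4, so there is no saddle point; optimal play is mixed.
Let Row play I with probability p. Expected payoff against b1: (-7)p + 4(1−p) = −11p + 4; against b2: 9p + (-3)(1−p) = 12p − 3.
Setting these equal: −11p + 4 = 12p − 3 ⇒ −23p = -7 ⇒ p = 7/23, and the value is (-11)·(7/23) + 4 = 15/23.
For Column: with q = P(b1), equating I's and II's payoffs gives −16q + 9 = 7q − 3 ⇒ q = 12/23.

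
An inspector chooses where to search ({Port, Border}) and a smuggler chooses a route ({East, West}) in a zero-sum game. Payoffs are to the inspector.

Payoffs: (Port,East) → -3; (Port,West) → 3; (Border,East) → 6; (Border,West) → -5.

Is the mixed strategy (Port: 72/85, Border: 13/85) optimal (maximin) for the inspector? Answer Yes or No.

Against East this mix gives (72/85)·(-3) + (13/85)·6 = -138/85.
Against West this mix gives (72/85)·3 + (13/85)·(-5) = 151/85.
The smuggler will play East, holding the inspector to -138/85. Shifting weight toward the row that does better against East would raise this floor (the equalizing mix achieves 3/17 against both East and West), so the proposed strategy is not optimal.

No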